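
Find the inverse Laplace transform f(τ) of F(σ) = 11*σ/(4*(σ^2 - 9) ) 11*cosh(3*τ) /4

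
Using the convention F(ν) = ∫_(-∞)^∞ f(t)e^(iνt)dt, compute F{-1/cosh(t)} -pi/cosh(pi*ν/2)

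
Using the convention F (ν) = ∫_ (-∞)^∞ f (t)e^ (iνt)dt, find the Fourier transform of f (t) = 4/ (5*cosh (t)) 4*pi/ (5*cosh (pi*ν/2))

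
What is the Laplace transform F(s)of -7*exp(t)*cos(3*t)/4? 7*(1 - s)/(4*((s - 1)^2+9))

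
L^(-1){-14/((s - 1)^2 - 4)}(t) -7 * exp(t) * sinh(2 * t)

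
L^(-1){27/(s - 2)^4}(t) 9 * t^3 * exp(2 * t)/2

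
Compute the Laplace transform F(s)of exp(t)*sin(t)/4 1/(4*((s - 1)^2 + 1))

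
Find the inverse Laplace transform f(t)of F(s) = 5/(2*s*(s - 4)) 5*exp(2*t)*sinh(2*t)/4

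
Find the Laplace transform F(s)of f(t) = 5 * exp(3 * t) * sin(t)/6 5/(6 * ((s - 3)^2 + 1))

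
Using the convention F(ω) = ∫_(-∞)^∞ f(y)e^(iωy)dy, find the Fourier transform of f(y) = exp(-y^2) sqrt(pi) * exp(-ω^2/4)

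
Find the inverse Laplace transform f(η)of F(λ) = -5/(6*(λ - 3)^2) -5*η*exp(3*η)/6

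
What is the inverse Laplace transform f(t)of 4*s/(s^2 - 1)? 4*cosh(t)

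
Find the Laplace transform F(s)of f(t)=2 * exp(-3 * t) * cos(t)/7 2 * (s + 3)/(7 * ((s + 3)^2 + 1))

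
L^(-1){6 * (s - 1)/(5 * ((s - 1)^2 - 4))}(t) 6 * exp(t) * cosh(2 * t)/5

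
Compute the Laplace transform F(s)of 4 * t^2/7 8/(7 * s^3)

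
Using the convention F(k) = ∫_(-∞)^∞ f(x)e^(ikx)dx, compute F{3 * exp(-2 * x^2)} 3 * sqrt(2) * sqrt(pi) * exp(-k^2/8)/2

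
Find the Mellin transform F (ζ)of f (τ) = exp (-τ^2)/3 gamma (ζ/2)/6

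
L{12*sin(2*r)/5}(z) 24/(5*(z^2 + 4))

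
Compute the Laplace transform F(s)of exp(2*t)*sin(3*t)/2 3/(2*((s - 2)^2 + 9))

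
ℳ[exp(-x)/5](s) gamma(s)/5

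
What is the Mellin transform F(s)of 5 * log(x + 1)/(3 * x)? -5 * pi * csc(pi * s)/(3 * s - 3)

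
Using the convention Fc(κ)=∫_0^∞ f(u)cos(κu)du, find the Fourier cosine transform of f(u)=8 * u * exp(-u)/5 8 * (1 - κ^2)/(5 * (κ^2 + 1)^2)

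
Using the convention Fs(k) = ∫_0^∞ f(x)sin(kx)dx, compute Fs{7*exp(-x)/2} 7*k/(2*(k^2+1))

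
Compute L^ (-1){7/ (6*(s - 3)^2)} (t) 7*t*exp (3*t)/6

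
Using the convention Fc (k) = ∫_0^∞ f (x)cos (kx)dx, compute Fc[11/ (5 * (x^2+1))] 11 * pi * exp (-k)/10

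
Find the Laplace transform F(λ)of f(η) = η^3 6/λ^4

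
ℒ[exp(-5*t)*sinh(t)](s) 1/((s + 5)^2-1)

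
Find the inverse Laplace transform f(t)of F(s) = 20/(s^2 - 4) 10 * sinh(2 * t)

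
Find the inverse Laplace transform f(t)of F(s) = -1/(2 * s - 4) -exp(2 * t)/2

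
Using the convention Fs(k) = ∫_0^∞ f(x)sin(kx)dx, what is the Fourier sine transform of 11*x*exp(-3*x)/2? 33*k/(k^2+9)^2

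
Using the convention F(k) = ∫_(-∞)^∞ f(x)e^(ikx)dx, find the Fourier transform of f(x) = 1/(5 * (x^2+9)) pi * exp(-3 * Abs(k))/15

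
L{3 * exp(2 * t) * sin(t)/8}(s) 3/(8 * ((s - 2)^2 + 1))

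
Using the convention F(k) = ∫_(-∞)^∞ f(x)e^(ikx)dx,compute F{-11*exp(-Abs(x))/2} -11/(k^2 + 1)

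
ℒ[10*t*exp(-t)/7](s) 10/(7*(s + 1)^2)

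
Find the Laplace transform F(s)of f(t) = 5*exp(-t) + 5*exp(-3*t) 5/(s + 3) + 5/(s + 1)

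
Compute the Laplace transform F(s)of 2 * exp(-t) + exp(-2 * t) 1/(s + 2) + 2/(s + 1)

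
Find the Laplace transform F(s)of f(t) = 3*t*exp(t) 3/(s - 1)^2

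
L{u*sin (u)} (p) 2*p/ (p^2 + 1)^2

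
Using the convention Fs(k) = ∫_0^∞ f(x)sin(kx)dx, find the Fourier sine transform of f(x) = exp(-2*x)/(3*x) atan(k/2)/3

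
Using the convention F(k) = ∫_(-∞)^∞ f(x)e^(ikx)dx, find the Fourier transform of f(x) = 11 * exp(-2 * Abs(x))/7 44/(7 * (k^2 + 4))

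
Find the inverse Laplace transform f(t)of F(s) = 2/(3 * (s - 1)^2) 2 * t * exp(t)/3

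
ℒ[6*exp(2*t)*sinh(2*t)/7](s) 12/(7*s*(s - 4))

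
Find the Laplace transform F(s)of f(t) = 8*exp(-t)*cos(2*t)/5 8*(s + 1)/(5*((s + 1)^2 + 4))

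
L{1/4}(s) 1/(4 * s)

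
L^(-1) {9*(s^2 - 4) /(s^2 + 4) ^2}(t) 9*t*cos(2*t) 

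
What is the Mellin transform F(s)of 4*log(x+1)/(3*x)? -4*pi*csc(pi*s)/(3*s - 3)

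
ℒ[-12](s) -12/s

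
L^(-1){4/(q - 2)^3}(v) 2 * v^2 * exp(2 * v)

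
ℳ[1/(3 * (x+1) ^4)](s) gamma(s) * gamma(4 - s) /18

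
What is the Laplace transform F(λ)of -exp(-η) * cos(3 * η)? (-λ - 1)/((λ + 1)^2 + 9)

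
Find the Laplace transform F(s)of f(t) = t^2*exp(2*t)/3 2/(3*(s - 2)^3)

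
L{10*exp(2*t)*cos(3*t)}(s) 10*(s - 2)/((s - 2)^2 + 9)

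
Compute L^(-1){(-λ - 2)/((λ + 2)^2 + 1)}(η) -exp(-2 * η) * cos(η)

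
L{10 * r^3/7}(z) 60/(7 * z^4)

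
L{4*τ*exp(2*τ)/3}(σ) 4/(3*(σ - 2)^2)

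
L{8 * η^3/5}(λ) 48/(5 * λ^4)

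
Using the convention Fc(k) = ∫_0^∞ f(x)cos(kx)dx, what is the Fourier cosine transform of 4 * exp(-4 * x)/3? 16/(3 * (k^2 + 16))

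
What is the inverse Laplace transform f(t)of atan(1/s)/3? sin(t)/(3*t)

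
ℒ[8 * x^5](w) 960/w^6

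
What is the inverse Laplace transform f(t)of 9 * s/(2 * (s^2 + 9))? 9 * cos(3 * t)/2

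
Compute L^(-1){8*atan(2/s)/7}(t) 8*sin(2*t)/(7*t)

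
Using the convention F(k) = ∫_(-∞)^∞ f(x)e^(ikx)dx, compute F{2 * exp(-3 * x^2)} 2 * sqrt(3) * sqrt(pi) * exp(-k^2/12)/3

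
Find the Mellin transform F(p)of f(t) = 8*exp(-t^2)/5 4*gamma(p/2)/5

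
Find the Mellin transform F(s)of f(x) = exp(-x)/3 gamma(s)/3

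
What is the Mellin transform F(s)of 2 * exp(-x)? 2 * gamma(s)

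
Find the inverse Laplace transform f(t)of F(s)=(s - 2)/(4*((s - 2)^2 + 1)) exp(2*t)*cos(t)/4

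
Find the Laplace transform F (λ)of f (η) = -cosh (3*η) -λ/ (λ^2 - 9)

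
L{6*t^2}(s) 12/s^3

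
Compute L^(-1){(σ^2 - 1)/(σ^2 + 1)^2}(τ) τ * cos(τ)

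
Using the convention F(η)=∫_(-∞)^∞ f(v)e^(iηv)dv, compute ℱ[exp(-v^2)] sqrt(pi)*exp(-η^2/4)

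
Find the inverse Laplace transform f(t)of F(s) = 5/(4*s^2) 5*t/4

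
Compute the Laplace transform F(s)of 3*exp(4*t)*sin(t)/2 3/(2*((s - 4)^2 + 1))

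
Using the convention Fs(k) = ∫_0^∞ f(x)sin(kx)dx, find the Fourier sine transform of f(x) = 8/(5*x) 4*pi/5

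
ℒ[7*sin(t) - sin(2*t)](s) 7/(s^2 + 1) - 2/(s^2 + 4) 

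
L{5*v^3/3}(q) 10/q^4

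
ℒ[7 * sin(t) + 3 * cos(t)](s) 7/(s^2 + 1) + 3 * s/(s^2 + 1)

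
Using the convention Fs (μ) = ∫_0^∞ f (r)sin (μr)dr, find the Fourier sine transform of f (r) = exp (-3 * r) μ/ (μ^2 + 9)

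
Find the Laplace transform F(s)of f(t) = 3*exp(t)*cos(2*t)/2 3*(s - 1)/(2*((s - 1)^2+4))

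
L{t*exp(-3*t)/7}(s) 1/(7*(s + 3)^2)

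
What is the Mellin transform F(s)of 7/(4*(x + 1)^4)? 7*gamma(s)*gamma(4 - s)/24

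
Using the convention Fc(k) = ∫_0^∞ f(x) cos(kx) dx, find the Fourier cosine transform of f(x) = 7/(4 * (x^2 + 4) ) 7 * pi * exp(-2 * k) /16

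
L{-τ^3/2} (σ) -3/σ^4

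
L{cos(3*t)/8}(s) s/(8*(s^2 + 9))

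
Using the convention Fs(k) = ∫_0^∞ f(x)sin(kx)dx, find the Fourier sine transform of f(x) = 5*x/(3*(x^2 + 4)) 5*pi*exp(-2*k)/6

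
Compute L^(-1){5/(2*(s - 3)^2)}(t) 5*t*exp(3*t)/2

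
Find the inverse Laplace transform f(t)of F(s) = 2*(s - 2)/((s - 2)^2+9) 2*exp(2*t)*cos(3*t)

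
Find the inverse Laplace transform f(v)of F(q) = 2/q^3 v^2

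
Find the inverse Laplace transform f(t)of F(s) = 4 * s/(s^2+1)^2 2 * t * sin(t)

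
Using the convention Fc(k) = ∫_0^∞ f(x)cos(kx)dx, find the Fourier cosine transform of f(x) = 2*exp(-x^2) sqrt(pi)*exp(-k^2/4)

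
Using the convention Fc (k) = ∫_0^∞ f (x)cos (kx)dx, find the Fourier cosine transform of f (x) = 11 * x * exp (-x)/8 11 * (1 - k^2)/ (8 * (k^2 + 1)^2)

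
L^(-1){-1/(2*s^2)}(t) -t/2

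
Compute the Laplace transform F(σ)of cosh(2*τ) σ/(σ^2 - 4)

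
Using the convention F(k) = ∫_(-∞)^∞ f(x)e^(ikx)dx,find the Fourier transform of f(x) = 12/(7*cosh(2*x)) 6*pi/(7*cosh(pi*k/4))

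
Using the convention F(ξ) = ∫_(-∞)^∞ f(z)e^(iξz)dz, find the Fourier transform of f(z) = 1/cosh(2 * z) pi/(2 * cosh(pi * ξ/4))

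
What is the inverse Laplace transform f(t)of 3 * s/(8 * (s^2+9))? 3 * cos(3 * t)/8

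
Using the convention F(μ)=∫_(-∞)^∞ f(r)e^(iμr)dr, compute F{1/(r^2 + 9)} pi*exp(-3*Abs(μ))/3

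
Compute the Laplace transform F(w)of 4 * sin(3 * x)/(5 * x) 4 * atan(3/w)/5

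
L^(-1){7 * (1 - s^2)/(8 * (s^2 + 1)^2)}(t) -7 * t * cos(t)/8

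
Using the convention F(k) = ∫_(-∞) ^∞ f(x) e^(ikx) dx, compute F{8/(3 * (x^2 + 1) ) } 8 * pi * exp(-Abs(k) ) /3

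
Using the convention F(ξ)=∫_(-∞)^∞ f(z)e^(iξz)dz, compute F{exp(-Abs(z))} 2/(ξ^2 + 1)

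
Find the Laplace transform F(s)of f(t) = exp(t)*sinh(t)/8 1/(8*s*(s - 2))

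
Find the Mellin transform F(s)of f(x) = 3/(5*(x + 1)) 3*pi*csc(pi*s)/5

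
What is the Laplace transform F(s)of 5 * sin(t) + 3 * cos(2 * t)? 3 * s/(s^2 + 4) + 5/(s^2 + 1)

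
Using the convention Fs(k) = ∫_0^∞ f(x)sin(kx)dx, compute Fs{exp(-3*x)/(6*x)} atan(k/3)/6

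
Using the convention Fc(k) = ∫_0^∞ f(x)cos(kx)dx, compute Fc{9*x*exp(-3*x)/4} 9*(9 - k^2)/(4*(k^2 + 9)^2)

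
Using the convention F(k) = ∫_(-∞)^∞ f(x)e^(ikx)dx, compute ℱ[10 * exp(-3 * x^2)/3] 10 * sqrt(3) * sqrt(pi) * exp(-k^2/12)/9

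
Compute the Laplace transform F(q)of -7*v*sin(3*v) -42*q/(q^2 + 9)^2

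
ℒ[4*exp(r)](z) 4/(z - 1)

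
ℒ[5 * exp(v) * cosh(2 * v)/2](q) 5 * (q - 1)/(2 * ((q - 1)^2-4))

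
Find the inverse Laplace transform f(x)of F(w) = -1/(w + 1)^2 -x*exp(-x)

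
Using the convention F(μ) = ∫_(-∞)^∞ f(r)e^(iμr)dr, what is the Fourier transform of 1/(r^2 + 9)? pi*exp(-3*Abs(μ))/3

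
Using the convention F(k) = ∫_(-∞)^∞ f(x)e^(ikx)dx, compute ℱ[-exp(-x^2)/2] -sqrt(pi)*exp(-k^2/4)/2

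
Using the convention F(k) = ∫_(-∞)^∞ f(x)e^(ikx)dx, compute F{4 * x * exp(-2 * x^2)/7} sqrt(2) * I * sqrt(pi) * k * exp(-k^2/8)/14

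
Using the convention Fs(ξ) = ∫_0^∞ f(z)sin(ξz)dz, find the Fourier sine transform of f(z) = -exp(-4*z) -ξ/(ξ^2 + 16)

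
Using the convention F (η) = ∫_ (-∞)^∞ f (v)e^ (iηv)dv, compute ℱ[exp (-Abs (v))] 2/ (η^2 + 1)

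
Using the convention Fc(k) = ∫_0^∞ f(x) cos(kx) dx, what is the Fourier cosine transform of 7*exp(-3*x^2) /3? 7*sqrt(3)*sqrt(pi)*exp(-k^2/12) /18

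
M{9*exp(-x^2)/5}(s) 9*gamma(s/2)/10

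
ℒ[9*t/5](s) 9/(5*s^2)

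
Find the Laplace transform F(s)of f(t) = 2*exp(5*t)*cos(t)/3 2*(s - 5)/(3*((s - 5)^2+1))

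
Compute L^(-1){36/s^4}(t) 6 * t^3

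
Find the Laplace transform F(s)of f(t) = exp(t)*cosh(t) (s - 1)/(s*(s - 2))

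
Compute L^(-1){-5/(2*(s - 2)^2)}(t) -5*t*exp(2*t)/2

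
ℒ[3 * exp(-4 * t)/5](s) 3/(5 * (s + 4))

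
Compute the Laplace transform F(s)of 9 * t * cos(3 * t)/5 9 * (s^2 - 9)/(5 * (s^2+9)^2)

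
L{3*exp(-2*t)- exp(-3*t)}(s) 3/(s + 2) - 1/(s + 3)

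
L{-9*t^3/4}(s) -27/(2*s^4)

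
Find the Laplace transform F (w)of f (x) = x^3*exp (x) 6/ (w - 1)^4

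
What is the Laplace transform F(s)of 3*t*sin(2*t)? 12*s/(s^2 + 4)^2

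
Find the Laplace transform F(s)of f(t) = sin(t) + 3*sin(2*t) 1/(s^2 + 1) + 6/(s^2 + 4)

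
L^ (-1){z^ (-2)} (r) r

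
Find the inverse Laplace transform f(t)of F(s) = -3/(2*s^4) -t^3/4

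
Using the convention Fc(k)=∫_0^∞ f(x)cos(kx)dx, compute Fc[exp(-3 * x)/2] 3/(2 * (k^2 + 9))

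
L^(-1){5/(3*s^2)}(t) 5*t/3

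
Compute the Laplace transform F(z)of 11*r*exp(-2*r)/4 11/(4*(z+2)^2)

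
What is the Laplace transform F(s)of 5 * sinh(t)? 5/(s^2 - 1)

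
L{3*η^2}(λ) 6/λ^3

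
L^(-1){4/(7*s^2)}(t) 4*t/7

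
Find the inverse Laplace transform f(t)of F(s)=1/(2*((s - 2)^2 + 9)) exp(2*t)*sin(3*t)/6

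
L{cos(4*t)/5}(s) s/(5*(s^2 + 16))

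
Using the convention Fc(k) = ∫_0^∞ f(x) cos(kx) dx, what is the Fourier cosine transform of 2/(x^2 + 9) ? pi*exp(-3*k) /3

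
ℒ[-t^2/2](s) -1/s^3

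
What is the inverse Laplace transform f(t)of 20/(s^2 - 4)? 10*sinh(2*t)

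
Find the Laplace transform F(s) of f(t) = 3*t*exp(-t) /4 3/(4*(s + 1) ^2) 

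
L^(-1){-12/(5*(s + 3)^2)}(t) -12*t*exp(-3*t)/5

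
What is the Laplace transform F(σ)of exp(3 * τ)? 1/(σ - 3)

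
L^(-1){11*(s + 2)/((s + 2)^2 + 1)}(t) 11*exp(-2*t)*cos(t)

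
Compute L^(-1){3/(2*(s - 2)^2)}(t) 3*t*exp(2*t)/2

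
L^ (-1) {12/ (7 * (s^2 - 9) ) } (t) 4 * sinh (3 * t) /7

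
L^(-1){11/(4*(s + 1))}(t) 11*exp(-t)/4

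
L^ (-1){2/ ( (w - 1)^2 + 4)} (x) exp (x)*sin (2*x)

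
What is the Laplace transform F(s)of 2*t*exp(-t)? 2/(s + 1)^2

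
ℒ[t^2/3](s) 2/(3*s^3)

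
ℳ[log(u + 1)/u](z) -pi*csc(pi*z)/(z - 1)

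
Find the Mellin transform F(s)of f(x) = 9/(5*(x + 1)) 9*pi*csc(pi*s)/5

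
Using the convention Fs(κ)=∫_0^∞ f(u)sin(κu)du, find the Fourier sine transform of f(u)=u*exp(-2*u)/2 2*κ/(κ^2 + 4)^2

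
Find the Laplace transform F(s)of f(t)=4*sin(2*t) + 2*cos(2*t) 2*s/(s^2 + 4) + 8/(s^2 + 4)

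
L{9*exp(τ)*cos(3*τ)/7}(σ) 9*(σ - 1)/(7*((σ - 1)^2 + 9))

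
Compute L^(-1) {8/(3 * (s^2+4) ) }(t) 4 * sin(2 * t) /3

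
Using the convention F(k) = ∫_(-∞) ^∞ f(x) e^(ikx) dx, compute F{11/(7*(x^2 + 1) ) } 11*pi*exp(-Abs(k) ) /7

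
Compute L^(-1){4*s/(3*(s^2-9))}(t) 4*cosh(3*t)/3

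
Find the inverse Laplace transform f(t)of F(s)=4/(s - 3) 4*exp(3*t)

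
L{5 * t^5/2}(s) 300/s^6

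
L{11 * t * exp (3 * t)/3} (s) 11/ (3 * (s - 3)^2)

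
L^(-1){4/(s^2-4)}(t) 2*sinh(2*t)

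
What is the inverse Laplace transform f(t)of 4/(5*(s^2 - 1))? 4*sinh(t)/5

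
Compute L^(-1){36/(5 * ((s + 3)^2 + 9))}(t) 12 * exp(-3 * t) * sin(3 * t)/5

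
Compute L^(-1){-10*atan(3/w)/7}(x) -10*sin(3*x)/(7*x)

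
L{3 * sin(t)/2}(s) 3/(2 * (s^2+1))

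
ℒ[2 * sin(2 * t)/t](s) 2 * atan(2/s)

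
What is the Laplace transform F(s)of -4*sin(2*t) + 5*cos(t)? 5*s/(s^2 + 1) - 8/(s^2 + 4)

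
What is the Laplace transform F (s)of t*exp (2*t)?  (s - 2)^ (-2)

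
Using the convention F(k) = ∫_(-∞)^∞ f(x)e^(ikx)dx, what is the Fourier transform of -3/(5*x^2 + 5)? -3*pi*exp(-Abs(k))/5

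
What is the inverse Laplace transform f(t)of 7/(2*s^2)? 7*t/2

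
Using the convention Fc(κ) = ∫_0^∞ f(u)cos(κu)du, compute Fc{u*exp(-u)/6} (1 - κ^2)/(6*(κ^2 + 1)^2)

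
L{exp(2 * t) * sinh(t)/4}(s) 1/(4 * ((s - 2)^2 - 1))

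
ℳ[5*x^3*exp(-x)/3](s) 5*gamma(s + 3)/3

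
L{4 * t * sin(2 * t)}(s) 16 * s/(s^2+4)^2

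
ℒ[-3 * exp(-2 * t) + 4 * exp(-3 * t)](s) 4/(s + 3) - 3/(s + 2)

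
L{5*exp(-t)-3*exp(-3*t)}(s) 5/(s+1)-3/(s+3)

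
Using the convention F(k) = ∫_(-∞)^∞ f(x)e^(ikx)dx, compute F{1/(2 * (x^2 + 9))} pi * exp(-3 * Abs(k))/6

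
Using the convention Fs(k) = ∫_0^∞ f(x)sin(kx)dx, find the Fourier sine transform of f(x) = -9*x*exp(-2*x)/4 -9*k/(k^2 + 4)^2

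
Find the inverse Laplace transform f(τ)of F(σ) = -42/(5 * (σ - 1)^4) -7 * τ^3 * exp(τ)/5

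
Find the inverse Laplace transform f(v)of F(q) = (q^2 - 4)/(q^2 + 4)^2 v*cos(2*v)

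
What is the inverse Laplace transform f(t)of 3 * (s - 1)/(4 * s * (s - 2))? 3 * exp(t) * cosh(t)/4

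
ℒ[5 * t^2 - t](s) 10/s^3 - 1/s^2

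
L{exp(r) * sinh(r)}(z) 1/(z * (z - 2))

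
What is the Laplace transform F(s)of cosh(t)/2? s/(2*(s^2 - 1))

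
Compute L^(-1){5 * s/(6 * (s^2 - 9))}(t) 5 * cosh(3 * t)/6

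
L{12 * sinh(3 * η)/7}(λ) 36/(7 * (λ^2 - 9))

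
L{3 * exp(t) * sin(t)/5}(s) 3/(5 * ((s - 1)^2 + 1))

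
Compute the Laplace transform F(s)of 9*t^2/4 9/(2*s^3)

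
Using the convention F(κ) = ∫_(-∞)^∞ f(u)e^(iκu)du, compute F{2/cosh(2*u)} pi/cosh(pi*κ/4)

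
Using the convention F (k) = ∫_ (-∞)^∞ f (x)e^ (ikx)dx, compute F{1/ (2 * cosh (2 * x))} pi/ (4 * cosh (pi * k/4))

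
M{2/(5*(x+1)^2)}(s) -2*pi*(s - 1)/(5*sin(pi*s))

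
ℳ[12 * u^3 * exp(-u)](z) 12 * gamma(z + 3)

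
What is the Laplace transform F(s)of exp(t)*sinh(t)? 1/(s*(s - 2))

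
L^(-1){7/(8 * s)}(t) 7/8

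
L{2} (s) 2/s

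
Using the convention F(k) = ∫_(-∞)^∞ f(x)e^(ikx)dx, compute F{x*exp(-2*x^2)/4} sqrt(2)*I*sqrt(pi)*k*exp(-k^2/8)/32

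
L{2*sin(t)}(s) 2/(s^2 + 1)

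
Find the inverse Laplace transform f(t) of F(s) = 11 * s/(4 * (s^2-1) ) 11 * cosh(t) /4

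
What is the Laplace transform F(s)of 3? 3/s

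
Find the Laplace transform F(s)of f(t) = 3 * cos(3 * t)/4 3 * s/(4 * (s^2 + 9))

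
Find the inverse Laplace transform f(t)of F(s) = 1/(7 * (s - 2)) exp(2 * t)/7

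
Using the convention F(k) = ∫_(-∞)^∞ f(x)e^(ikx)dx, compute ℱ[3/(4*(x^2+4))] 3*pi*exp(-2*Abs(k))/8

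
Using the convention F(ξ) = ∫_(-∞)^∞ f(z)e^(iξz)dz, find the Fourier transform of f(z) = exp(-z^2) sqrt(pi) * exp(-ξ^2/4)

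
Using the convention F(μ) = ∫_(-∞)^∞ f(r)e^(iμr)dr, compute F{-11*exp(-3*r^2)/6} -11*sqrt(3)*sqrt(pi)*exp(-μ^2/12)/18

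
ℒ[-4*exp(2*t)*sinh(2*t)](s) -8/(s*(s - 4))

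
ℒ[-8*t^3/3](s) -16/s^4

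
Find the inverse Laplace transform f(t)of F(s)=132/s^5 11*t^4/2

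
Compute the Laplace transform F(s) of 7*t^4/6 28/s^5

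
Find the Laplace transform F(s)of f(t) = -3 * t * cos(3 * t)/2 3 * (9 - s^2)/(2 * (s^2+9)^2)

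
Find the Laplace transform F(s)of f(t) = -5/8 -5/(8*s)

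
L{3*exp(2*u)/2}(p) 3/(2*(p - 2))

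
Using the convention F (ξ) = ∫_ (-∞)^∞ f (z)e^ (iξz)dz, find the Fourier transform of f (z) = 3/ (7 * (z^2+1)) 3 * pi * exp (-Abs (ξ))/7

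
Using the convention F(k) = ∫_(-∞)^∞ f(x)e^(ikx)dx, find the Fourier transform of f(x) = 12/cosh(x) 12*pi/cosh(pi*k/2)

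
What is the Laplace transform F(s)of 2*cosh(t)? 2*s/(s^2 - 1)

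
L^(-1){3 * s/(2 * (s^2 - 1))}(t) 3 * cosh(t)/2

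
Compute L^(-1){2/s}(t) 2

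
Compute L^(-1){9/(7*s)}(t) 9/7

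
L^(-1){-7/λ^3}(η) -7*η^2/2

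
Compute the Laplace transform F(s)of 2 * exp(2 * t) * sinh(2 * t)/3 4/(3 * s * (s - 4))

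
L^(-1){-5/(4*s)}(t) -5/4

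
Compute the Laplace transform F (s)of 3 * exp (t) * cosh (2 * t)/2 3 * (s - 1)/ (2 * ( (s - 1)^2 - 4))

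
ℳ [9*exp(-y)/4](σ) 9*gamma(σ)/4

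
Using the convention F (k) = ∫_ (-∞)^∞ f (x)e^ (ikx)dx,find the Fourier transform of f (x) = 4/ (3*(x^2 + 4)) 2*pi*exp (-2*Abs (k))/3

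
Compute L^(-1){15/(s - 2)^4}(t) 5*t^3*exp(2*t)/2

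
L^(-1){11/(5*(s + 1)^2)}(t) 11*t*exp(-t)/5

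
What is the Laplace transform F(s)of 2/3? 2/(3*s)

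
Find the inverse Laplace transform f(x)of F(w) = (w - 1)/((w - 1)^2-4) exp(x) * cosh(2 * x)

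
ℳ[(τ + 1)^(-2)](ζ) (-pi*ζ + pi)/sin(pi*ζ)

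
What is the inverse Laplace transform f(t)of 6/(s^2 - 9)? 2*sinh(3*t)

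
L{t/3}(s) 1/(3*s^2)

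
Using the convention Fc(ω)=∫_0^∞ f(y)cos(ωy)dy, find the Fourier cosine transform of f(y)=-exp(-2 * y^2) -sqrt(2) * sqrt(pi) * exp(-ω^2/8)/4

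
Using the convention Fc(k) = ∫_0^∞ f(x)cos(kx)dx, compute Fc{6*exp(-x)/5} 6/(5*(k^2 + 1))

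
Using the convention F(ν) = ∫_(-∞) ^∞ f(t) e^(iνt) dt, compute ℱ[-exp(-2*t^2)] -sqrt(2)*sqrt(pi)*exp(-ν^2/8) /2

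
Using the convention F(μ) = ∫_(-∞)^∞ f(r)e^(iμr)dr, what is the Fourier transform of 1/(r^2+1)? pi*exp(-Abs(μ))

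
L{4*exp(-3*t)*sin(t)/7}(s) 4/(7*((s+3)^2+1))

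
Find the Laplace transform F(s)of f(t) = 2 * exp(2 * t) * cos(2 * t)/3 2 * (s - 2)/(3 * ((s - 2)^2 + 4))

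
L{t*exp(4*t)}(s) (s - 4)^(-2)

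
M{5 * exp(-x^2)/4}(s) 5 * gamma(s/2)/8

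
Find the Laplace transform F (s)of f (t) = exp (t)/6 1/ (6*(s - 1))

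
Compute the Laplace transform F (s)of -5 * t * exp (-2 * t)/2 -5/ (2 * (s + 2)^2)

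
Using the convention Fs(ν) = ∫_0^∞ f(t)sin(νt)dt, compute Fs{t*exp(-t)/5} 2*ν/(5*(ν^2 + 1)^2)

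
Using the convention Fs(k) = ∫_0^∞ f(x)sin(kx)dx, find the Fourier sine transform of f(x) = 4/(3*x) 2*pi/3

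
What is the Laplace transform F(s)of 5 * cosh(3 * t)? 5 * s/(s^2 - 9)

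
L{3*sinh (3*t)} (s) 9/ (s^2-9)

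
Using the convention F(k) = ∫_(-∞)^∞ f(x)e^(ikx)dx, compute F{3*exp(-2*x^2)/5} 3*sqrt(2)*sqrt(pi)*exp(-k^2/8)/10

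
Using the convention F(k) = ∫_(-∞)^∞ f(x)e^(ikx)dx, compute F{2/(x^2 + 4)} pi*exp(-2*Abs(k))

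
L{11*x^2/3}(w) 22/(3*w^3)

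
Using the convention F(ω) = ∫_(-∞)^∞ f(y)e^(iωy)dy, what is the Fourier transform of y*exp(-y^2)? I*sqrt(pi)*ω*exp(-ω^2/4)/2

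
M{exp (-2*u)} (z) gamma (z)/2^z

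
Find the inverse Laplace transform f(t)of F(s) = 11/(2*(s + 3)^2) 11*t*exp(-3*t)/2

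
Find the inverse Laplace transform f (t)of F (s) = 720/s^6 6*t^5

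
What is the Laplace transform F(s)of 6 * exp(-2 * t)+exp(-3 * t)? 6/(s+2)+1/(s+3)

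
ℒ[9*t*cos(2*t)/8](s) 9*(s^2 - 4)/(8*(s^2 + 4)^2)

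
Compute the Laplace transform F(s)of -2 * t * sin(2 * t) -8 * s/(s^2 + 4)^2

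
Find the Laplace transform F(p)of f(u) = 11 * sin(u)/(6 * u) 11 * atan(1/p)/6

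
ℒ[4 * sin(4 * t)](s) 16/(s^2 + 16)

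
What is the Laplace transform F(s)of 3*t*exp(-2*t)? 3/(s+2)^2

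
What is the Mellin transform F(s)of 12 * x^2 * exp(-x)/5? 12 * gamma(s+2)/5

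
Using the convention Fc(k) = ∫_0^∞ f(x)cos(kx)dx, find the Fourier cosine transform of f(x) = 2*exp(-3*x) 6/(k^2 + 9)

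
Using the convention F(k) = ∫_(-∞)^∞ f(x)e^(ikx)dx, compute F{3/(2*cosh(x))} 3*pi/(2*cosh(pi*k/2))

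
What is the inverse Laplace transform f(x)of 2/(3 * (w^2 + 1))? 2 * sin(x)/3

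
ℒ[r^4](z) 24/z^5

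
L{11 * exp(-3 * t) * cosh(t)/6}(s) 11 * (s+3)/(6 * ((s+3)^2 - 1))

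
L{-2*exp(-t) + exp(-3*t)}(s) 1/(s + 3) - 2/(s + 1)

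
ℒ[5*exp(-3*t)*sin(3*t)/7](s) 15/(7*((s + 3)^2 + 9))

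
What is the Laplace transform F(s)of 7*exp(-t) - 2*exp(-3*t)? 7/(s + 1) - 2/(s + 3)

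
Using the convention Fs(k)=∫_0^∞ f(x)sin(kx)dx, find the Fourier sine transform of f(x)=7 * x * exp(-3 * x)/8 21 * k/(4 * (k^2 + 9)^2)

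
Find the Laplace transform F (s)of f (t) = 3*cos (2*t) 3*s/ (s^2 + 4)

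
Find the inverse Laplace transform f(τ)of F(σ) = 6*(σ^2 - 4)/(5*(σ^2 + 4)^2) 6*τ*cos(2*τ)/5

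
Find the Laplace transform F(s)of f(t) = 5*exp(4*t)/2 5/(2*(s - 4))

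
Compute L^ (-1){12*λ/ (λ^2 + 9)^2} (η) 2*η*sin (3*η)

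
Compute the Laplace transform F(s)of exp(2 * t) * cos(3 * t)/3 (s - 2)/(3 * ((s - 2)^2 + 9))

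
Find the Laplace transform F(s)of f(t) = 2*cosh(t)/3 2*s/(3*(s^2 - 1))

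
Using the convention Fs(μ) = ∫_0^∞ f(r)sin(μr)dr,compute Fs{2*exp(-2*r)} 2*μ/(μ^2 + 4)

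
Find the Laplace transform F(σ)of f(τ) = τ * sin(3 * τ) 6 * σ/(σ^2 + 9)^2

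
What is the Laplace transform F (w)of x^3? 6/w^4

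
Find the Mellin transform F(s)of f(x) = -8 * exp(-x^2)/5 -4 * gamma(s/2)/5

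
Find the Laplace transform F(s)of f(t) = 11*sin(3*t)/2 33/(2*(s^2 + 9))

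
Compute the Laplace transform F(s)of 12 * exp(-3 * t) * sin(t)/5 12/(5 * ((s + 3)^2 + 1))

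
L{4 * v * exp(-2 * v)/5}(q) 4/(5 * (q+2)^2)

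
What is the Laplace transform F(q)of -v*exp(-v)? -1/(q + 1)^2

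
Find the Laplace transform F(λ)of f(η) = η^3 6/λ^4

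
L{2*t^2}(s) 4/s^3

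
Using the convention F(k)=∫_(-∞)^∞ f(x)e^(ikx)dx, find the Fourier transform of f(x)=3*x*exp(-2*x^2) 3*sqrt(2)*I*sqrt(pi)*k*exp(-k^2/8)/8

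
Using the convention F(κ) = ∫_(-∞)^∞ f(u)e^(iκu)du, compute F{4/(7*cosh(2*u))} 2*pi/(7*cosh(pi*κ/4))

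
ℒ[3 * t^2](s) 6/s^3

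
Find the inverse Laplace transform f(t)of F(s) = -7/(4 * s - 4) -7 * exp(t)/4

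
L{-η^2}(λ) -2/λ^3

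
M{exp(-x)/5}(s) gamma(s)/5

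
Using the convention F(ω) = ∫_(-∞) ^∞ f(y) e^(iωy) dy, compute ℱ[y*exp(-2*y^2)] sqrt(2)*I*sqrt(pi)*ω*exp(-ω^2/8) /8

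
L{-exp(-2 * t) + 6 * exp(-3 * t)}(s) 6/(s + 3) - 1/(s + 2)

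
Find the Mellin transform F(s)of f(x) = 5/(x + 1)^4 5*gamma(s)*gamma(4 - s)/6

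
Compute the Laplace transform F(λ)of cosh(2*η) λ/(λ^2-4)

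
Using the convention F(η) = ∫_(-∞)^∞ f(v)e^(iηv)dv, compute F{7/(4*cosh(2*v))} 7*pi/(8*cosh(pi*η/4))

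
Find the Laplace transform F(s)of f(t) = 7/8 7/(8*s)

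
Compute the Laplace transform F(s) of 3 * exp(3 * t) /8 3/(8 * (s - 3) ) 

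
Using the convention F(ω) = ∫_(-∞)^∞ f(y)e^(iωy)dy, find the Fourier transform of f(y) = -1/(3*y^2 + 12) -pi*exp(-2*Abs(ω))/6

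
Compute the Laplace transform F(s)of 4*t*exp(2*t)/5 4/(5*(s - 2)^2)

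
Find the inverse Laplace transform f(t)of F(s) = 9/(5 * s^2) 9 * t/5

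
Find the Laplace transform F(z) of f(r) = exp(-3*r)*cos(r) (z+3) /((z+3) ^2+1) 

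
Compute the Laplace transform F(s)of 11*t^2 22/s^3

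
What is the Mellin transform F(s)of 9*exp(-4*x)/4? 9*gamma(s)/(4*2^(2*s))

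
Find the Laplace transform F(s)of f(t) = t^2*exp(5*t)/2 (s - 5)^(-3)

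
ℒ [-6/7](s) -6/(7*s)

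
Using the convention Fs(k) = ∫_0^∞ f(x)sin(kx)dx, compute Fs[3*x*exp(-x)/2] 3*k/(k^2 + 1)^2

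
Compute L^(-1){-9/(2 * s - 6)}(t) -9 * exp(3 * t)/2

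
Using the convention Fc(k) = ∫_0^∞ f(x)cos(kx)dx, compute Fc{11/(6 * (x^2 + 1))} 11 * pi * exp(-k)/12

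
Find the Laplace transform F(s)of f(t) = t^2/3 2/(3*s^3)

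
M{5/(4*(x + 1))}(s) 5*pi*csc(pi*s)/4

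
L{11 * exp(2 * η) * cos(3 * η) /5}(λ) 11 * (λ - 2) /(5 * ((λ - 2) ^2 + 9) ) 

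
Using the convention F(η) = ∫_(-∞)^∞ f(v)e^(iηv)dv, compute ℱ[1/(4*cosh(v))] pi/(4*cosh(pi*η/2))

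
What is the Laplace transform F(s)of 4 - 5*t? 4/s - 5/s^2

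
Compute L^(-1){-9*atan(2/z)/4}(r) -9*sin(2*r)/(4*r)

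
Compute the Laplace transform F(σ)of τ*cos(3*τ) (σ^2-9)/(σ^2+9)^2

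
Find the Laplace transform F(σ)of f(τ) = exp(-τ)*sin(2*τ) 2/((σ+1)^2+4)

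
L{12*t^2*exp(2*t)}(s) 24/(s - 2)^3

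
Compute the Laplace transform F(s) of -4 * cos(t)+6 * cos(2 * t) 6 * s/(s^2+4) - 4 * s/(s^2+1) 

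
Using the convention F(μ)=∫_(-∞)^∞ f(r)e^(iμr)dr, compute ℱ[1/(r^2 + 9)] pi*exp(-3*Abs(μ))/3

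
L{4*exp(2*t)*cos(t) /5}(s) 4*(s - 2) /(5*((s - 2) ^2 + 1) ) 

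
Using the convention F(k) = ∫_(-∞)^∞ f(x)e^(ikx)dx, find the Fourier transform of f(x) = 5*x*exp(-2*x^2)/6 5*sqrt(2)*I*sqrt(pi)*k*exp(-k^2/8)/48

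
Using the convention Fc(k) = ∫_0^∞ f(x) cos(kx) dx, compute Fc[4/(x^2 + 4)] pi * exp(-2 * k) 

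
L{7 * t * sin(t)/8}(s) 7 * s/(4 * (s^2 + 1)^2)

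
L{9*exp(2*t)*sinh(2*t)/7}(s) 18/(7*s*(s - 4))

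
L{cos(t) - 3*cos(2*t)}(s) s/(s^2+1) - 3*s/(s^2+4)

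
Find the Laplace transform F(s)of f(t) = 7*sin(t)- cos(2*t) 7/(s^2 + 1)- s/(s^2 + 4)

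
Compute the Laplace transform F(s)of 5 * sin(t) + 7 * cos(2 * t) 7 * s/(s^2 + 4) + 5/(s^2 + 1)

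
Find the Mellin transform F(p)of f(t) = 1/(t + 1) pi*csc(pi*p)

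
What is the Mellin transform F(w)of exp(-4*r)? gamma(w)/4^w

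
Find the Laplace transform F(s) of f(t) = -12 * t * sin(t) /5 -24 * s/(5 * (s^2 + 1) ^2) 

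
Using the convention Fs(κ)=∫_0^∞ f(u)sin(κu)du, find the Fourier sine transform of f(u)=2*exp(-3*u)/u 2*atan(κ/3)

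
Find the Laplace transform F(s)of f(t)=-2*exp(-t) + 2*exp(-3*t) 2/(s + 3) - 2/(s + 1)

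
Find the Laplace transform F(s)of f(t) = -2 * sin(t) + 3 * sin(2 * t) 6/(s^2 + 4) - 2/(s^2 + 1)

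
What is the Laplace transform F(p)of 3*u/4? 3/(4*p^2)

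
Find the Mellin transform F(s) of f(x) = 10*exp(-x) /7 10*gamma(s) /7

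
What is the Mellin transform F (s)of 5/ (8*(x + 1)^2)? -5*pi*(s - 1)/ (8*sin (pi*s))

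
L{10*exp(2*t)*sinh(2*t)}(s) 20/(s*(s - 4))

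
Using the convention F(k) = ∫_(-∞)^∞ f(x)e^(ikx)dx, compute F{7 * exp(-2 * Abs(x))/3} 28/(3 * (k^2 + 4))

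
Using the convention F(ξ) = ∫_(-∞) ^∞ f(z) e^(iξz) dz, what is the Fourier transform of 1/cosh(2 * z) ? pi/(2 * cosh(pi * ξ/4) ) 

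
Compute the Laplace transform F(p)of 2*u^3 12/p^4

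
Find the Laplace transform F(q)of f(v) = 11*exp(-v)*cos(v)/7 11*(q + 1)/(7*((q + 1)^2 + 1))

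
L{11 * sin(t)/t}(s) 11 * atan(1/s)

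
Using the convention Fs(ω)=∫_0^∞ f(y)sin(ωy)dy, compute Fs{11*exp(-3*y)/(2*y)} 11*atan(ω/3)/2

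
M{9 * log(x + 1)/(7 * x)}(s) -9 * pi * csc(pi * s)/(7 * s - 7)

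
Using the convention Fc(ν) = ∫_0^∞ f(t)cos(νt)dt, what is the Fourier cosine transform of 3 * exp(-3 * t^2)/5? sqrt(3) * sqrt(pi) * exp(-ν^2/12)/10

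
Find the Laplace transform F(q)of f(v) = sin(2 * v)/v atan(2/q)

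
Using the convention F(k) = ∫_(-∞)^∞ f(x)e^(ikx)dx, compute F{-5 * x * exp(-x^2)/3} -5 * I * sqrt(pi) * k * exp(-k^2/4)/6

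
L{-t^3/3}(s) -2/s^4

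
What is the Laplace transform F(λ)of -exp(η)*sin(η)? -1/((λ - 1)^2 + 1)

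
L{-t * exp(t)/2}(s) -1/(2 * (s - 1)^2)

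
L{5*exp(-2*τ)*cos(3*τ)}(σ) 5*(σ + 2)/((σ + 2)^2 + 9)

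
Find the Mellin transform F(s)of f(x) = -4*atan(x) 2*pi*sec(pi*s/2)/s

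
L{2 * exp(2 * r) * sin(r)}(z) 2/((z - 2)^2 + 1)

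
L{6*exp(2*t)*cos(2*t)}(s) 6*(s - 2)/((s - 2)^2 + 4)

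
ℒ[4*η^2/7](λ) 8/ (7*λ^3)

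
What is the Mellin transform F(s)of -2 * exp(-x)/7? -2 * gamma(s)/7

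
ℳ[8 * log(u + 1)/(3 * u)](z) -8 * pi * csc(pi * z)/(3 * z - 3)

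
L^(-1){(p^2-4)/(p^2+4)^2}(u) u * cos(2 * u)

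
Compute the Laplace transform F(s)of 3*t 3/s^2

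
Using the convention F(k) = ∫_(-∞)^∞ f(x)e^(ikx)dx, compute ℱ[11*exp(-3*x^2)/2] 11*sqrt(3)*sqrt(pi)*exp(-k^2/12)/6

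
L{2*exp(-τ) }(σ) 2/(σ + 1) 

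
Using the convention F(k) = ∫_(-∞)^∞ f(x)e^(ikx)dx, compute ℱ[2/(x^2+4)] pi * exp(-2 * Abs(k))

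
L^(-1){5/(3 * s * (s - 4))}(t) 5 * exp(2 * t) * sinh(2 * t)/6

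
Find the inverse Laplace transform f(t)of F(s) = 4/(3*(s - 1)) 4*exp(t)/3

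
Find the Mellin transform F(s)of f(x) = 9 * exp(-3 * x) 3^(2 - s) * gamma(s)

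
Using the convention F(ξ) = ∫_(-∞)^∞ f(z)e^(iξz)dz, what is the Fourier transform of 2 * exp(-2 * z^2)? sqrt(2) * sqrt(pi) * exp(-ξ^2/8)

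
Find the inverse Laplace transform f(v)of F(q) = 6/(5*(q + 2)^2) 6*v*exp(-2*v)/5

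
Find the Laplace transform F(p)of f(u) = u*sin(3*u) 6*p/(p^2+9)^2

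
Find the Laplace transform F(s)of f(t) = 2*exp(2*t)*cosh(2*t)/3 2*(s - 2)/(3*s*(s - 4))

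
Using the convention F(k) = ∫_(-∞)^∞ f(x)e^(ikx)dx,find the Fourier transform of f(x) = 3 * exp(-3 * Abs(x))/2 9/(k^2 + 9)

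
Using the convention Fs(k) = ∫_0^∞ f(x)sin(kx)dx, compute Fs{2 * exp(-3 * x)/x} 2 * atan(k/3)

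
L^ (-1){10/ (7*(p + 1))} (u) 10*exp (-u)/7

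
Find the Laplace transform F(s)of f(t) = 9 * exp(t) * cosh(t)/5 9 * (s - 1)/(5 * s * (s - 2))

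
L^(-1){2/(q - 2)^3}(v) v^2*exp(2*v)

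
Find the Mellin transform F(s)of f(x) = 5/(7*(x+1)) 5*pi*csc(pi*s)/7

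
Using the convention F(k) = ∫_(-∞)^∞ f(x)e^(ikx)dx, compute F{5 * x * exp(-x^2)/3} 5 * I * sqrt(pi) * k * exp(-k^2/4)/6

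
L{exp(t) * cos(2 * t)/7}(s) (s - 1)/(7 * ((s - 1)^2 + 4))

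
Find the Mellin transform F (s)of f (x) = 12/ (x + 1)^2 -12*pi*(s - 1)/sin (pi*s)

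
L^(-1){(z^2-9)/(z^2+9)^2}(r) r * cos(3 * r)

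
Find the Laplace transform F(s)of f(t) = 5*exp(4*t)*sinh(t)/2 5/(2*((s - 4)^2 - 1))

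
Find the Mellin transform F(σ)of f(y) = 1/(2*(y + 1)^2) (-pi*σ + pi)/(2*sin(pi*σ))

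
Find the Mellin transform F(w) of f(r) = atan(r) -pi*sec(pi*w/2) /(2*w) 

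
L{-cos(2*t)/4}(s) -s/(4*s^2 + 16)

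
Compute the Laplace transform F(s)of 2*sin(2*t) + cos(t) s/(s^2 + 1) + 4/(s^2 + 4)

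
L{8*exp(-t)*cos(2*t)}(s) 8*(s + 1)/((s + 1)^2 + 4)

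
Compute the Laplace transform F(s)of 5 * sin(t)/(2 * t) 5 * atan(1/s)/2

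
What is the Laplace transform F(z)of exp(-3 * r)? 1/(z + 3)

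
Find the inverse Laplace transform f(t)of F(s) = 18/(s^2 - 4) 9 * sinh(2 * t)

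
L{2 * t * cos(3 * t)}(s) 2 * (s^2 - 9)/(s^2 + 9)^2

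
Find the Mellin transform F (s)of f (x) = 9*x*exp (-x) 9*gamma (s + 1)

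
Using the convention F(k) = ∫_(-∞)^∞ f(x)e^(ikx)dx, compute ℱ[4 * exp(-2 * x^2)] 2 * sqrt(2) * sqrt(pi) * exp(-k^2/8)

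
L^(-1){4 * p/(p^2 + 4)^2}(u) u * sin(2 * u)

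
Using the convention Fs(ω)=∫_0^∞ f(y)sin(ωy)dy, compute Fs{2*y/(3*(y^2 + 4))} pi*exp(-2*ω)/3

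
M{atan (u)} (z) -pi * sec (pi * z/2)/ (2 * z)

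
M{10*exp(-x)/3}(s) 10*gamma(s)/3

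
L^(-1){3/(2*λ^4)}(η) η^3/4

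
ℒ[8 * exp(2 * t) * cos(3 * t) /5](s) 8 * (s - 2) /(5 * ((s - 2) ^2 + 9) ) 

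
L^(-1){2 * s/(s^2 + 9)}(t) 2 * cos(3 * t)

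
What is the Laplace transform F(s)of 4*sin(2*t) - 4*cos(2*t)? 8/(s^2 + 4) - 4*s/(s^2 + 4)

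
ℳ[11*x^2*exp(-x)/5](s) 11*gamma(s + 2)/5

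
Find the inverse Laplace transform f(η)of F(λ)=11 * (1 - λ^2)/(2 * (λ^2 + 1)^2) -11 * η * cos(η)/2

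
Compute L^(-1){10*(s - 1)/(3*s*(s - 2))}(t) 10*exp(t)*cosh(t)/3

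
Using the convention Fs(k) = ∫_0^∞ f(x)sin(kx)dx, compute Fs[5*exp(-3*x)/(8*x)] 5*atan(k/3)/8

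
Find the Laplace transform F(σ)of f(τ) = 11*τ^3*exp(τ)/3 22/(σ - 1)^4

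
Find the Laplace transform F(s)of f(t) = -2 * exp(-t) -2/(s+1)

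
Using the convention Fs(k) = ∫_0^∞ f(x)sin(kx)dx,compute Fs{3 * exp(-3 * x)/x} 3 * atan(k/3)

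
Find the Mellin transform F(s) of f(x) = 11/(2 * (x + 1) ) 11 * pi * csc(pi * s) /2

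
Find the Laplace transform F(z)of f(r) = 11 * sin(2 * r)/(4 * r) 11 * atan(2/z)/4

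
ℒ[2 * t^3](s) 12/s^4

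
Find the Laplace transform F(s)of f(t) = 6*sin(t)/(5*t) 6*atan(1/s)/5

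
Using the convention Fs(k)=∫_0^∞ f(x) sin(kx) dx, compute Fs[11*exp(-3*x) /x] 11*atan(k/3) 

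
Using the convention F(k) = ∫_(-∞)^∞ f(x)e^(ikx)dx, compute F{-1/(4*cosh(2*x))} -pi/(8*cosh(pi*k/4))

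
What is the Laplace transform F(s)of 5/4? 5/(4*s)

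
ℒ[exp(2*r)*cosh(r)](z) (z - 2)/((z - 2)^2 - 1)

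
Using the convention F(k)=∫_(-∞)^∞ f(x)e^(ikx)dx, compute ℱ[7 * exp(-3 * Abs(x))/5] 42/(5 * (k^2+9))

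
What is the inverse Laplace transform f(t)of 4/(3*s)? 4/3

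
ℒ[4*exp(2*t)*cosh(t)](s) 4*(s - 2) /((s - 2) ^2 - 1) 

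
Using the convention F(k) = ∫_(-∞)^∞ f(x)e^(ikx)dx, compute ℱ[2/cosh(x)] 2*pi/cosh(pi*k/2)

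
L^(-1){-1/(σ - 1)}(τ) -exp(τ)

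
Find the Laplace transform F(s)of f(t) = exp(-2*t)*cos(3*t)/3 (s+2)/(3*((s+2)^2+9))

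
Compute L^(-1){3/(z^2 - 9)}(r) sinh(3 * r)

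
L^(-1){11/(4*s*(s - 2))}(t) 11*exp(t)*sinh(t)/4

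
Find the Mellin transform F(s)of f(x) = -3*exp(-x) -3*gamma(s)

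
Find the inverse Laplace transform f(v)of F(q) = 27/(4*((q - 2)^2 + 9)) 9*exp(2*v)*sin(3*v)/4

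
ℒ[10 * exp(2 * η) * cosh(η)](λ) 10 * (λ - 2)/((λ - 2)^2 - 1)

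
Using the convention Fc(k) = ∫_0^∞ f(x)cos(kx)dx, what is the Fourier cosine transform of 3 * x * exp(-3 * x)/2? 3 * (9 - k^2)/(2 * (k^2 + 9)^2)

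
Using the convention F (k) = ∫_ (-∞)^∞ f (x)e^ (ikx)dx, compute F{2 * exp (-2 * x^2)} sqrt (2) * sqrt (pi) * exp (-k^2/8)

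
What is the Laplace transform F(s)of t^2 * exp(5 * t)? 2/(s - 5)^3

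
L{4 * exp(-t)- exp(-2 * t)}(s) 4/(s + 1) - 1/(s + 2)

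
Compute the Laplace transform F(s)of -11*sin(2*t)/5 -22/(5*s^2 + 20)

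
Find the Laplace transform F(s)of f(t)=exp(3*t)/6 1/(6*(s - 3))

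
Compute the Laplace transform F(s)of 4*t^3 24/s^4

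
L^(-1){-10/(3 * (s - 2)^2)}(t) -10 * t * exp(2 * t)/3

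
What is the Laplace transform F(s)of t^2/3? 2/(3*s^3)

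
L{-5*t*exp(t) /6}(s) -5/(6*(s - 1) ^2) 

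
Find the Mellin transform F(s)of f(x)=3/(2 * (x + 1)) 3 * pi * csc(pi * s)/2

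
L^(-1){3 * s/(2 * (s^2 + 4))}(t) 3 * cos(2 * t)/2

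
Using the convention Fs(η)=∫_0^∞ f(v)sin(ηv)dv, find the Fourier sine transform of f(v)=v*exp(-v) 2*η/(η^2 + 1)^2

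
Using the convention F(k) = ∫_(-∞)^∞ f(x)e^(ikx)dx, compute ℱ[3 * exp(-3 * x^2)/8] sqrt(3) * sqrt(pi) * exp(-k^2/12)/8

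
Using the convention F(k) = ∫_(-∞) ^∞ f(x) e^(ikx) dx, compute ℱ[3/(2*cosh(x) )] 3*pi/(2*cosh(pi*k/2) ) 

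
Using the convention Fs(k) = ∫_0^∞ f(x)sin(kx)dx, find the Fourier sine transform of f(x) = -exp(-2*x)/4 -k/(4*k^2 + 16)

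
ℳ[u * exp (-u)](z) gamma (z + 1)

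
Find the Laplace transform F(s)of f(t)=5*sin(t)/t 5*atan(1/s)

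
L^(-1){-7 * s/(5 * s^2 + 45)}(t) -7 * cos(3 * t)/5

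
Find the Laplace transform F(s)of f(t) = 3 3/s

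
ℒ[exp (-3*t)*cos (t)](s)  (s + 3)/ ( (s + 3)^2 + 1)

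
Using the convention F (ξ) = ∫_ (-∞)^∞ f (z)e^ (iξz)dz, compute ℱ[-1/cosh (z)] -pi/cosh (pi * ξ/2)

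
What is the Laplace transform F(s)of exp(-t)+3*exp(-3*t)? 1/(s+1)+3/(s+3)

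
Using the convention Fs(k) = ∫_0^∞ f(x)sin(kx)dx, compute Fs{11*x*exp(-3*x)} 66*k/(k^2+9)^2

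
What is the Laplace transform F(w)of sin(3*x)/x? atan(3/w)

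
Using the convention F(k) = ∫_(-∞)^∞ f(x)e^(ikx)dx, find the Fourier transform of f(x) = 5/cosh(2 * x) 5 * pi/(2 * cosh(pi * k/4))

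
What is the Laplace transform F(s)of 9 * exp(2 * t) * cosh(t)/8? 9 * (s - 2)/(8 * ((s - 2)^2-1))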